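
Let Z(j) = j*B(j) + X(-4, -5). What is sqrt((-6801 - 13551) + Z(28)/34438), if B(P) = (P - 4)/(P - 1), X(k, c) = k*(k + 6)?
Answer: 2*I*sqrt(13577051134951)/51657 ≈ 142.66*I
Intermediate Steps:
X(k, c) = k*(6 + k)
B(P) = (-4 + P)/(-1 + P)
Z(j) = -8 + j*(-4 + j)/(-1 + j) (Z(j) = j*((-4 + j)/(-1 + j)) - 4*(6 - 4) = j*(-4 + j)/(-1 + j) - 4*2 = j*(-4 + j)/(-1 + j) - 8 = -8 + j*(-4 + j)/(-1 + j))
sqrt((-6801 - 13551) + Z(28)/34438) = sqrt((-6801 - 13551) + ((8 + 28**2 - 12*28)/(-1 + 28))/34438) = sqrt(-20352 + ((8 + 784 - 336)/27)*(1/34438)) = sqrt(-20352 + ((1/27)*456)*(1/34438)) = sqrt(-20352 + (152/9)*(1/34438)) = sqrt(-20352 + 76/154971) = sqrt(-3153969716/154971) = 2*I*sqrt(13577051134951)/51657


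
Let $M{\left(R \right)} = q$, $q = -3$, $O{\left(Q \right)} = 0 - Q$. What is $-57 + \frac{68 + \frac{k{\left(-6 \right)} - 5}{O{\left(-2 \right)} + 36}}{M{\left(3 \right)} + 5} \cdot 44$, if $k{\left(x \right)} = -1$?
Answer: $\frac{27275}{19} \approx 1435.5$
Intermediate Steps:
$O{\left(Q \right)} = - Q$
$M{\left(R \right)} = -3$
$-57 + \frac{68 + \frac{k{\left(-6 \right)} - 5}{O{\left(-2 \right)} + 36}}{M{\left(3 \right)} + 5} \cdot 44 = -57 + \frac{68 + \frac{-1 - 5}{\left(-1\right) \left(-2\right) + 36}}{-3 + 5} \cdot 44 = -57 + \frac{68 - \frac{6}{2 + 36}}{2} \cdot 44 = -57 + \left(68 - \frac{6}{38}\right) \frac{1}{2} \cdot 44 = -57 + \left(68 - \frac{3}{19}\right) \frac{1}{2} \cdot 44 = -57 + \frac{1289}{19} \cdot \frac{1}{2} \cdot 44 = -57 + \frac{1289}{38} \cdot 44 = -57 + \frac{28358}{19} = \frac{27275}{19}$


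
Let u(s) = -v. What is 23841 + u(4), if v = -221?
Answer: 24062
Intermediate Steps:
u(s) = 221 (u(s) = -1*(-221) = 221)
23841 + u(4) = 23841 + 221 = 24062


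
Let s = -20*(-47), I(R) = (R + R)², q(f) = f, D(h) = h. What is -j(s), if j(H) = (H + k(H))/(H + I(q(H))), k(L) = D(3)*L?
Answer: -4/3761 ≈ -0.0010635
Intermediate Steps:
k(L) = 3*L
I(R) = 4*R² (I(R) = (2*R)² = 4*R²)
s = 940
j(H) = 4*H/(H + 4*H²) (j(H) = (H + 3*H)/(H + 4*H²) = (4*H)/(H + 4*H²) = 4*H/(H + 4*H²))
-j(s) = -4/(1 + 4*940) = -4/(1 + 3760) = -4/3761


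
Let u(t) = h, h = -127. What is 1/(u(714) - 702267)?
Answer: -1/702394 ≈ -1.4237e-6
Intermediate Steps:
u(t) = -127
1/(u(714) - 702267) = 1/(-127 - 702267) = 1/(-702394) = -1/702394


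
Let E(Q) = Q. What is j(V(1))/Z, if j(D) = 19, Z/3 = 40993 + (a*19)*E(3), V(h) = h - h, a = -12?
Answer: 19/120927 ≈ 0.00015712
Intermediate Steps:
V(h) = 0
Z = 120927 (Z = 3*(40993 - 12*19*3) = 3*(40993 - 228*3) = 3*(40993 - 684) = 3*40309 = 120927)
j(V(1))/Z = 19/120927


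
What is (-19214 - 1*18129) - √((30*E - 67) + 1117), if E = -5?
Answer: -37373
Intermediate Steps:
(-19214 - 1*18129) - √((30*E - 67) + 1117) = (-19214 - 1*18129) - √((30*(-5) - 67) + 1117) = (-19214 - 18129) - √((-150 - 67) + 1117) = -37343 - √(-217 + 1117) = -37343 - √900 = -37343 - 1*30 = -37343 - 30 = -37373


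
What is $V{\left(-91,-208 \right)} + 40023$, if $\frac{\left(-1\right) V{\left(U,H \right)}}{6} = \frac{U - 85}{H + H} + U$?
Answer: $\frac{527364}{13} \approx 40566.0$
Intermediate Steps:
$V{\left(U,H \right)} = - 6 U - \frac{3 \left(-85 + U\right)}{H}$ ($V{\left(U,H \right)} = - 6 \left(\frac{U - 85}{H + H} + U\right) = - 6 \left(\frac{-85 + U}{2 H} + U\right) = - 6 \left(U + \frac{-85 + U}{2 H}\right) = - 6 U - \frac{3 \left(-85 + U\right)}{H}$)
$V{\left(-91,-208 \right)} + 40023 = \frac{3 \left(85 - -91 - \left(-416\right) \left(-91\right)\right)}{-208} + 40023 = 3 \left(- \frac{1}{208}\right) \left(85 + 91 - 37856\right) + 40023 = 3 \left(- \frac{1}{208}\right) \left(-37680\right) + 40023 = \frac{7065}{13} + 40023 = \frac{527364}{13}$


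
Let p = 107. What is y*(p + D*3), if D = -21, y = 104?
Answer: 4576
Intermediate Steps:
y*(p + D*3) = 104*(107 - 21*3) = 104*(107 - 63) = 104*44 = 4576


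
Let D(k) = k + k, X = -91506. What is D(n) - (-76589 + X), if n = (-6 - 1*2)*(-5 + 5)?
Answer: 168095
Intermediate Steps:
n = 0 (n = (-6 - 2)*0 = -8*0 = 0)
D(k) = 2*k
D(n) - (-76589 + X) = 2*0 - (-76589 - 91506) = 0 - 1*(-168095) = 0 + 168095 = 168095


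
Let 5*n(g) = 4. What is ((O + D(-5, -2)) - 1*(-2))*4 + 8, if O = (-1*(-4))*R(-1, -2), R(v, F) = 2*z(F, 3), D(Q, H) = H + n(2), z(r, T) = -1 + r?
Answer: -424/5 ≈ -84.800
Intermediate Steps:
n(g) = ⅘ (n(g) = (⅕)*4 = ⅘)
D(Q, H) = ⅘ + H (D(Q, H) = H + ⅘ = ⅘ + H)
R(v, F) = -2 + 2*F (R(v, F) = 2*(-1 + F) = -2 + 2*F)
O = -24 (O = (-1*(-4))*(-2 + 2*(-2)) = 4*(-2 - 4) = 4*(-6) = -24)
((O + D(-5, -2)) - 1*(-2))*4 + 8 = ((-24 + (⅘ - 2)) - 1*(-2))*4 + 8 = ((-24 - 6/5) + 2)*4 + 8 = (-126/5 + 2)*4 + 8 = -116/5*4 + 8 = -464/5 + 8 = -424/5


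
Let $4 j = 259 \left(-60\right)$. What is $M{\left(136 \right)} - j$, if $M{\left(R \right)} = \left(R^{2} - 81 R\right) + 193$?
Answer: $11558$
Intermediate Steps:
$M{\left(R \right)} = 193 + R^{2} - 81 R$
$j = -3885$ ($j = \frac{259 \left(-60\right)}{4} = \frac{1}{4} \left(-15540\right) = -3885$)
$M{\left(136 \right)} - j = \left(193 + 136^{2} - 11016\right) - -3885 = \left(193 + 18496 - 11016\right) + 3885 = 7673 + 3885 = 11558$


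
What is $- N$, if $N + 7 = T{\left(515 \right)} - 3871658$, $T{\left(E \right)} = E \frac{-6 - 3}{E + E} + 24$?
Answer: $\frac{7743291}{2} \approx 3.8716 \cdot 10^{6}$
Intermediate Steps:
$T{\left(E \right)} = \frac{39}{2}$ ($T{\left(E \right)} = E \left(- \frac{9}{2 E}\right) + 24 = - \frac{9}{2} + 24 = \frac{39}{2}$)
$N = - \frac{7743291}{2}$ ($N = -7 + \left(\frac{39}{2} - 3871658\right) = -7 - \frac{7743277}{2} = - \frac{7743291}{2} \approx -3.8716 \cdot 10^{6}$)
$- N = \left(-1\right) \left(- \frac{7743291}{2}\right) = \frac{7743291}{2}$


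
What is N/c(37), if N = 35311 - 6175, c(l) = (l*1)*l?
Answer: 29136/1369 ≈ 21.283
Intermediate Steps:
c(l) = l² (c(l) = l*l = l²)
N = 29136
N/c(37) = 29136/(37²) = 29136/1369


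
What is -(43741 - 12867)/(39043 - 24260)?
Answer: -30874/14783 ≈ -2.0885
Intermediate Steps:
-(43741 - 12867)/(39043 - 24260) = -30874/14783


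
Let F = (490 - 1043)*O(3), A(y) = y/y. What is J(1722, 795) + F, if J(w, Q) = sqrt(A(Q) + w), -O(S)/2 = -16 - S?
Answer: -21014 + sqrt(1723) ≈ -20973.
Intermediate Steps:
O(S) = 32 + 2*S (O(S) = -2*(-16 - S) = 32 + 2*S)
A(y) = 1
J(w, Q) = sqrt(1 + w)
F = -21014 (F = (490 - 1043)*(32 + 2*3) = -553*(32 + 6) = -553*38 = -21014)
J(1722, 795) + F = sqrt(1 + 1722) - 21014 = sqrt(1723) - 21014 = -21014 + sqrt(1723)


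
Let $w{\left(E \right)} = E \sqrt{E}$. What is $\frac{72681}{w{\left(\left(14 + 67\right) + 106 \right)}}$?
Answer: $\frac{72681 \sqrt{187}}{34969} \approx 28.422$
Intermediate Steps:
$w{\left(E \right)} = E^{\frac{3}{2}}$
$\frac{72681}{w{\left(\left(14 + 67\right) + 106 \right)}} = \frac{72681}{\left(\left(14 + 67\right) + 106\right)^{\frac{3}{2}}} = \frac{72681}{\left(81 + 106\right)^{\frac{3}{2}}} = \frac{72681}{187^{\frac{3}{2}}} = \frac{72681}{187 \sqrt{187}} = 72681 \frac{\sqrt{187}}{34969} = \frac{72681 \sqrt{187}}{34969}$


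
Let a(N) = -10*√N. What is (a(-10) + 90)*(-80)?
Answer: -7200 + 800*I*√10 ≈ -7200.0 + 2529.8*I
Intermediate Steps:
(a(-10) + 90)*(-80) = (-10*I*√10 + 90)*(-80) = (90 - 10*I*√10)*(-80) = -7200 + 800*I*√10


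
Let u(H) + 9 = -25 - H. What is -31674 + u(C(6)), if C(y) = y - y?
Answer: -31708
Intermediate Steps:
C(y) = 0
u(H) = -34 - H (u(H) = -9 + (-25 - H) = -34 - H)
-31674 + u(C(6)) = -31674 + (-34 - 1*0) = -31674 + (-34 + 0) = -31674 - 34 = -31708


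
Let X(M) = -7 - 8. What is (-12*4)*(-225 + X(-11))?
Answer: 11520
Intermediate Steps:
X(M) = -15
(-12*4)*(-225 + X(-11)) = (-12*4)*(-225 - 15) = -48*(-240) = 11520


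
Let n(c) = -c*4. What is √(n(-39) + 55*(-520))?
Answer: 2*I*√7111 ≈ 168.65*I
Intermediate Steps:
n(c) = -4*c
√(n(-39) + 55*(-520)) = √(-4*(-39) + 55*(-520)) = √(156 - 28600) = √(-28444) = 2*I*√7111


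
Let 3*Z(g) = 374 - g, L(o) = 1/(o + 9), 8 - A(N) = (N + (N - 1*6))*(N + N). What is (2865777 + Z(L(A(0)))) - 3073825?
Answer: -3534697/17 ≈ -2.0792e+5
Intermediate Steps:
A(N) = 8 - 2*N*(-6 + 2*N) (A(N) = 8 - (N + (N - 1*6))*(N + N) = 8 - (N + (N - 6))*2*N = 8 - (N + (-6 + N))*2*N = 8 - (-6 + 2*N)*2*N = 8 - 2*N*(-6 + 2*N))
L(o) = 1/(9 + o)
Z(g) = 374/3 - g/3 (Z(g) = (374 - g)/3 = 374/3 - g/3)
(2865777 + Z(L(A(0)))) - 3073825 = (2865777 + (374/3 - 1/(3*(9 + (8 - 4*0² + 12*0))))) - 3073825 = (2865777 + (374/3 - 1/(3*(9 + (8 - 4*0 + 0))))) - 3073825 = (2865777 + (374/3 - 1/(3*(9 + (8 + 0 + 0))))) - 3073825 = (2865777 + (374/3 - 1/(3*(9 + 8)))) - 3073825 = (2865777 + (374/3 - ⅓/17)) - 3073825 = (2865777 + (374/3 - ⅓*1/17)) - 3073825 = (2865777 + (374/3 - 1/51)) - 3073825 = (2865777 + 2119/17) - 3073825 = 48720328/17 - 3073825 = -3534697/17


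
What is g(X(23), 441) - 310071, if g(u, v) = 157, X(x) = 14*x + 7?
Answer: -309914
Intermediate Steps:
X(x) = 7 + 14*x
g(X(23), 441) - 310071 = 157 - 310071 = -309914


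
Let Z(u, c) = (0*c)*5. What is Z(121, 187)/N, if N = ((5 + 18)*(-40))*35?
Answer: 0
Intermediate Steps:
Z(u, c) = 0 (Z(u, c) = 0*5 = 0)
N = -32200 (N = (23*(-40))*35 = -920*35 = -32200)
Z(121, 187)/N = 0/(-32200) = 0*(-1/32200) = 0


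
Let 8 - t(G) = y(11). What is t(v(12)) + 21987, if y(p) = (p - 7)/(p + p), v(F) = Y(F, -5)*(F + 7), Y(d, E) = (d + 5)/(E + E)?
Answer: 241943/11 ≈ 21995.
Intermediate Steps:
Y(d, E) = (5 + d)/(2*E) (Y(d, E) = (5 + d)/((2*E)) = (5 + d)*(1/(2*E)) = (5 + d)/(2*E))
v(F) = (7 + F)*(-1/2 - F/10) (v(F) = ((1/2)*(5 + F)/(-5))*(F + 7) = ((1/2)*(-1/5)*(5 + F))*(7 + F) = (-1/2 - F/10)*(7 + F) = (7 + F)*(-1/2 - F/10))
y(p) = (-7 + p)/(2*p) (y(p) = (-7 + p)/((2*p)) = (-7 + p)*(1/(2*p)) = (-7 + p)/(2*p))
t(G) = 86/11 (t(G) = 8 - (-7 + 11)/(2*11) = 8 - 4/(2*11) = 8 - 1*2/11 = 8 - 2/11 = 86/11)
t(v(12)) + 21987 = 86/11 + 21987 = 241943/11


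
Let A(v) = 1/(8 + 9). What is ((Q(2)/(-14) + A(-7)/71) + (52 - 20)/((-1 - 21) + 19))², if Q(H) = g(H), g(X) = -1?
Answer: 288447407329/2569881636 ≈ 112.24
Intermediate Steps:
Q(H) = -1
A(v) = 1/17
((Q(2)/(-14) + A(-7)/71) + (52 - 20)/((-1 - 21) + 19))² = ((-1/(-14) + (1/17)/71) + (52 - 20)/((-1 - 21) + 19))² = ((-1*(-1/14) + (1/17)*(1/71)) + 32/(-22 + 19))² = ((1/14 + 1/1207) + 32/(-3))² = (1221/16898 + 32*(-⅓))² = (1221/16898 - 32/3)² = (-537073/50694)² = 288447407329/2569881636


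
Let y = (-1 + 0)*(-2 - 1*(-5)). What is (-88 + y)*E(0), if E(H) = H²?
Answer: 0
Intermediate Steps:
y = -3 (y = -(-2 + 5) = -1*3 = -3)
(-88 + y)*E(0) = (-88 - 3)*0² = -91*0 = 0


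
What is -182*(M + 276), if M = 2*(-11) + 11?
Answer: -48230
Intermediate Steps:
M = -11 (M = -22 + 11 = -11)
-182*(M + 276) = -182*(-11 + 276) = -182*265 = -48230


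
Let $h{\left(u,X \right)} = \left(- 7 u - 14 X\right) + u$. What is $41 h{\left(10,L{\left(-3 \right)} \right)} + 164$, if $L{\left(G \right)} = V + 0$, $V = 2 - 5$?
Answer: $-574$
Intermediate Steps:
$V = -3$ ($V = 2 - 5 = -3$)
$L{\left(G \right)} = -3$ ($L{\left(G \right)} = -3 + 0 = -3$)
$h{\left(u,X \right)} = - 14 X - 6 u$ ($h{\left(u,X \right)} = \left(- 14 X - 7 u\right) + u = - 14 X - 6 u$)
$41 h{\left(10,L{\left(-3 \right)} \right)} + 164 = 41 \left(\left(-14\right) \left(-3\right) - 60\right) + 164 = 41 \left(42 - 60\right) + 164 = 41 \left(-18\right) + 164 = -738 + 164 = -574$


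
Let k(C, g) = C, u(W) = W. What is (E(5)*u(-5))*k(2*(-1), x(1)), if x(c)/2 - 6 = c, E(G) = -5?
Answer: -50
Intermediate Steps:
x(c) = 12 + 2*c
(E(5)*u(-5))*k(2*(-1), x(1)) = (-5*(-5))*(2*(-1)) = 25*(-2) = -50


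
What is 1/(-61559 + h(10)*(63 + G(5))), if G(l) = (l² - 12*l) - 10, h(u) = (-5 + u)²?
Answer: -1/61109 ≈ -1.6364e-5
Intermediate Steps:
G(l) = -10 + l² - 12*l
1/(-61559 + h(10)*(63 + G(5))) = 1/(-61559 + (-5 + 10)²*(63 + (-10 + 5² - 12*5))) = 1/(-61559 + 5²*(63 + (-10 + 25 - 60))) = 1/(-61559 + 25*(63 - 45)) = 1/(-61559 + 25*18) = 1/(-61559 + 450) = 1/(-61109) = -1/61109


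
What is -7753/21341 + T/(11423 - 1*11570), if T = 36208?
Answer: -773854619/3137127 ≈ -246.68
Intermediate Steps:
-7753/21341 + T/(11423 - 1*11570) = -7753/21341 + 36208/(11423 - 1*11570) = -7753*1/21341 + 36208/(11423 - 11570) = -7753/21341 + 36208/(-147) = -7753/21341 + 36208*(-1/147) = -7753/21341 - 36208/147 = -773854619/3137127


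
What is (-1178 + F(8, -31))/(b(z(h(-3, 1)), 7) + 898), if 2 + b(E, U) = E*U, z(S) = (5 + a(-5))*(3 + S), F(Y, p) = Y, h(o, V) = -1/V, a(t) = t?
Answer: -585/448 ≈ -1.3058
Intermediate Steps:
z(S) = 0 (z(S) = (5 - 5)*(3 + S) = 0*(3 + S) = 0)
b(E, U) = -2 + E*U
(-1178 + F(8, -31))/(b(z(h(-3, 1)), 7) + 898) = (-1178 + 8)/((-2 + 0*7) + 898) = -1170/((-2 + 0) + 898) = -1170/(-2 + 898) = -1170/896 = -1170*1/896 = -585/448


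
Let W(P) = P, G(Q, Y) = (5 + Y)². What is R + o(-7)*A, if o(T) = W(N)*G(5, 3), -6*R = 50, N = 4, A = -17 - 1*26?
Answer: -33049/3 ≈ -11016.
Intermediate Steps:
A = -43 (A = -17 - 26 = -43)
R = -25/3 (R = -⅙*50 = -25/3 ≈ -8.3333)
o(T) = 256 (o(T) = 4*(5 + 3)² = 4*8² = 4*64 = 256)
R + o(-7)*A = -25/3 + 256*(-43) = -25/3 - 11008 = -33049/3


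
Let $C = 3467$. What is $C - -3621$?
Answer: $7088$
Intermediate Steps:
$C - -3621 = 3467 - -3621 = 3467 + 3621 = 7088$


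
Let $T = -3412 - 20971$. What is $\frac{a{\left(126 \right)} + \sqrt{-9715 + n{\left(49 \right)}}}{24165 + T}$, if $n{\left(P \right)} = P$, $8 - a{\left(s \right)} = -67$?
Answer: $- \frac{75}{218} - \frac{3 i \sqrt{1074}}{218} \approx -0.34404 - 0.45099 i$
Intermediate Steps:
$a{\left(s \right)} = 75$ ($a{\left(s \right)} = 8 - -67 = 8 + 67 = 75$)
$T = -24383$
$\frac{a{\left(126 \right)} + \sqrt{-9715 + n{\left(49 \right)}}}{24165 + T} = \frac{75 + \sqrt{-9715 + 49}}{24165 - 24383} = \frac{75 + \sqrt{-9666}}{-218} = \left(75 + 3 i \sqrt{1074}\right) \left(- \frac{1}{218}\right) = - \frac{75}{218} - \frac{3 i \sqrt{1074}}{218}$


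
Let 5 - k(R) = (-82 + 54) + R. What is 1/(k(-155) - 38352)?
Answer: -1/38164 ≈ -2.6203e-5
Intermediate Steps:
k(R) = 33 - R (k(R) = 5 - ((-82 + 54) + R) = 5 - (-28 + R) = 5 + (28 - R) = 33 - R)
1/(k(-155) - 38352) = 1/((33 - 1*(-155)) - 38352) = 1/((33 + 155) - 38352) = 1/(188 - 38352) = 1/(-38164) = -1/38164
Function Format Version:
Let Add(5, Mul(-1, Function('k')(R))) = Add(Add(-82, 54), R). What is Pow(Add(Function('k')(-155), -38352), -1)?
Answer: Rational(-1, 38164) ≈ -2.6203e-5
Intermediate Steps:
Function('k')(R) = Add(33, Mul(-1, R)) (Function('k')(R) = Add(5, Mul(-1, Add(Add(-82, 54), R))) = Add(5, Mul(-1, Add(-28, R))) = Add(5, Add(28, Mul(-1, R))) = Add(33, Mul(-1, R)))
Pow(Add(Function('k')(-155), -38352), -1) = Pow(Add(Add(33, Mul(-1, -155)), -38352), -1) = Pow(Add(Add(33, 155), -38352), -1) = Pow(Add(188, -38352), -1) = Pow(-38164, -1) = Rational(-1, 38164)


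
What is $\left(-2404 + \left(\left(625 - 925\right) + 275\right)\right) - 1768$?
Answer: $-4197$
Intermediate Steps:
$\left(-2404 + \left(\left(625 - 925\right) + 275\right)\right) - 1768 = \left(-2404 + \left(-300 + 275\right)\right) - 1768 = \left(-2404 - 25\right) - 1768 = -2429 - 1768 = -4197$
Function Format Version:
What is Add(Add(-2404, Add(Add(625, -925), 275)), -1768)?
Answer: -4197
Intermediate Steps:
Add(Add(-2404, Add(Add(625, -925), 275)), -1768) = Add(Add(-2404, Add(-300, 275)), -1768) = Add(Add(-2404, -25), -1768) = Add(-2429, -1768) = -4197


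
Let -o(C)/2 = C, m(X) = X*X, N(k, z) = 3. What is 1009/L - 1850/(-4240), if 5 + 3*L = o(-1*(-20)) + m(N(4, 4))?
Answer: -106399/1272 ≈ -83.647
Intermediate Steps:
m(X) = X²
o(C) = -2*C
L = -12 (L = -5/3 + (-(-2)*(-20) + 3²)/3 = -5/3 + (-2*20 + 9)/3 = -5/3 + (-40 + 9)/3 = -5/3 + (⅓)*(-31) = -5/3 - 31/3 = -12)
1009/L - 1850/(-4240) = 1009/(-12) - 1850/(-4240) = 1009*(-1/12) - 1850*(-1/4240) = -1009/12 + 185/424 = -106399/1272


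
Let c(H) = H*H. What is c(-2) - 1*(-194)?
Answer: 198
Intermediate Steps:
c(H) = H**2
c(-2) - 1*(-194) = (-2)**2 - 1*(-194) = 4 + 194 = 198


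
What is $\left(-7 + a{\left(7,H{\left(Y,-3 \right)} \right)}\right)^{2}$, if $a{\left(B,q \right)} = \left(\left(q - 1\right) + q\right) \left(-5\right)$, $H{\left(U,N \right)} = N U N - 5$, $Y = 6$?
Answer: $242064$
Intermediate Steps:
$H{\left(U,N \right)} = -5 + U N^{2}$ ($H{\left(U,N \right)} = U N^{2} - 5 = -5 + U N^{2}$)
$a{\left(B,q \right)} = 5 - 10 q$ ($a{\left(B,q \right)} = \left(\left(-1 + q\right) + q\right) \left(-5\right) = \left(-1 + 2 q\right) \left(-5\right) = 5 - 10 q$)
$\left(-7 + a{\left(7,H{\left(Y,-3 \right)} \right)}\right)^{2} = \left(-7 + \left(5 - 10 \left(-5 + 6 \left(-3\right)^{2}\right)\right)\right)^{2} = \left(-7 + \left(5 - 10 \left(-5 + 6 \cdot 9\right)\right)\right)^{2} = \left(-7 + \left(5 - 10 \left(-5 + 54\right)\right)\right)^{2} = \left(-7 + \left(5 - 490\right)\right)^{2} = \left(-7 - 485\right)^{2} = \left(-492\right)^{2} = 242064$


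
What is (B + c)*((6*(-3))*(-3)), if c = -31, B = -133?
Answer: -8856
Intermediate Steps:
(B + c)*((6*(-3))*(-3)) = (-133 - 31)*((6*(-3))*(-3)) = -(-2952)*(-3) = -164*54 = -8856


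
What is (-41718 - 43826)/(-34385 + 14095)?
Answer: 42772/10145 ≈ 4.2161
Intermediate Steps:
(-41718 - 43826)/(-34385 + 14095) = -85544/(-20290) = -85544*(-1/20290) = 42772/10145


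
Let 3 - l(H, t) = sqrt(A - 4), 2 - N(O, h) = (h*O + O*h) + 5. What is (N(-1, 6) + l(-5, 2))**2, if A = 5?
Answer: 121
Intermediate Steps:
N(O, h) = -3 - 2*O*h (N(O, h) = 2 - ((h*O + O*h) + 5) = 2 - ((O*h + O*h) + 5) = 2 - (2*O*h + 5) = 2 - (5 + 2*O*h) = 2 + (-5 - 2*O*h) = -3 - 2*O*h)
l(H, t) = 2 (l(H, t) = 3 - sqrt(5 - 4) = 3 - sqrt(1) = 3 - 1*1 = 3 - 1 = 2)
(N(-1, 6) + l(-5, 2))**2 = ((-3 - 2*(-1)*6) + 2)**2 = ((-3 + 12) + 2)**2 = (9 + 2)**2 = 11**2 = 121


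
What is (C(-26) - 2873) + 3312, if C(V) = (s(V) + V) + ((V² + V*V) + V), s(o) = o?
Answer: 1713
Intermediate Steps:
C(V) = 2*V² + 3*V (C(V) = (V + V) + ((V² + V*V) + V) = 2*V + ((V² + V²) + V) = 2*V + (2*V² + V) = 2*V + (V + 2*V²) = 2*V² + 3*V)
(C(-26) - 2873) + 3312 = (-26*(3 + 2*(-26)) - 2873) + 3312 = (-26*(3 - 52) - 2873) + 3312 = (-26*(-49) - 2873) + 3312 = (1274 - 2873) + 3312 = -1599 + 3312 = 1713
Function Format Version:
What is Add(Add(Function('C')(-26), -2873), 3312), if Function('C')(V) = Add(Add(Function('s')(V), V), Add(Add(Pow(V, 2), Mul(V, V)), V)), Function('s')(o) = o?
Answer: 1713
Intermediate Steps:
Function('C')(V) = Add(Mul(2, Pow(V, 2)), Mul(3, V)) (Function('C')(V) = Add(Add(V, V), Add(Add(Pow(V, 2), Mul(V, V)), V)) = Add(Mul(2, V), Add(Add(Pow(V, 2), Pow(V, 2)), V)) = Add(Mul(2, V), Add(Mul(2, Pow(V, 2)), V)) = Add(Mul(2, V), Add(V, Mul(2, Pow(V, 2)))) = Add(Mul(2, Pow(V, 2)), Mul(3, V)))
Add(Add(Function('C')(-26), -2873), 3312) = Add(Add(Mul(-26, Add(3, Mul(2, -26))), -2873), 3312) = Add(Add(Mul(-26, Add(3, -52)), -2873), 3312) = Add(Add(Mul(-26, -49), -2873), 3312) = Add(Add(1274, -2873), 3312) = Add(-1599, 3312) = 1713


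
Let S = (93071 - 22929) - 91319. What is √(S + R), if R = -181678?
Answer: I*√202855 ≈ 450.39*I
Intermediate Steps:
S = -21177 (S = 70142 - 91319 = -21177)
√(S + R) = √(-21177 - 181678) = √(-202855) = I*√202855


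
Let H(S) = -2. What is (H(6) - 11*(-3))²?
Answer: 961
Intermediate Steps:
(H(6) - 11*(-3))² = (-2 - 11*(-3))² = (-2 + 33)² = 31² = 961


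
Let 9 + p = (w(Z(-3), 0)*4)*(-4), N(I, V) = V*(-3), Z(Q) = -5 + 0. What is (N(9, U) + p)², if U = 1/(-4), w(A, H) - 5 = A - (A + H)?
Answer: 124609/16 ≈ 7788.1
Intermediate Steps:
Z(Q) = -5
w(A, H) = 5 - H (w(A, H) = 5 + (A - (A + H)) = 5 + (A + (-A - H)) = 5 - H)
U = -¼ (U = 1*(-¼) = -¼ ≈ -0.25000)
N(I, V) = -3*V
p = -89 (p = -9 + ((5 - 1*0)*4)*(-4) = -9 + ((5 + 0)*4)*(-4) = -9 + (5*4)*(-4) = -9 + 20*(-4) = -9 - 80 = -89)
(N(9, U) + p)² = (-3*(-¼) - 89)² = (¾ - 89)² = (-353/4)² = 124609/16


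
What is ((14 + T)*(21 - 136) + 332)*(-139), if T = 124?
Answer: 2159782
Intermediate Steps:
((14 + T)*(21 - 136) + 332)*(-139) = ((14 + 124)*(21 - 136) + 332)*(-139) = (138*(-115) + 332)*(-139) = (-15870 + 332)*(-139) = -15538*(-139) = 2159782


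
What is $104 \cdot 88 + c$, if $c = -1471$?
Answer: $7681$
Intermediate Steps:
$104 \cdot 88 + c = 104 \cdot 88 - 1471 = 9152 - 1471 = 7681$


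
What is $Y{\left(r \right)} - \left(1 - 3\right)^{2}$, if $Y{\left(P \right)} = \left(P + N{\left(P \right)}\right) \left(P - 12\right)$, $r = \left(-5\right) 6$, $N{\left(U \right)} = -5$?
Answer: $1466$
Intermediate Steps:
$r = -30$
$Y{\left(P \right)} = \left(-12 + P\right) \left(-5 + P\right)$ ($Y{\left(P \right)} = \left(P - 5\right) \left(P - 12\right) = \left(-5 + P\right) \left(-12 + P\right) = \left(-12 + P\right) \left(-5 + P\right)$)
$Y{\left(r \right)} - \left(1 - 3\right)^{2} = \left(60 + \left(-30\right)^{2} - -510\right) - \left(1 - 3\right)^{2} = \left(60 + 900 + 510\right) - \left(-2\right)^{2} = 1470 - 4 = 1466$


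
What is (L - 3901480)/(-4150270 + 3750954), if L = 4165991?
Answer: -264511/399316 ≈ -0.66241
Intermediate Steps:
(L - 3901480)/(-4150270 + 3750954) = (4165991 - 3901480)/(-4150270 + 3750954) = 264511/(-399316) = 264511*(-1/399316) = -264511/399316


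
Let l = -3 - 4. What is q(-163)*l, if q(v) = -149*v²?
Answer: 27711467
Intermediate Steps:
l = -7
q(-163)*l = -149*(-163)²*(-7) = -149*26569*(-7) = -3958781*(-7) = 27711467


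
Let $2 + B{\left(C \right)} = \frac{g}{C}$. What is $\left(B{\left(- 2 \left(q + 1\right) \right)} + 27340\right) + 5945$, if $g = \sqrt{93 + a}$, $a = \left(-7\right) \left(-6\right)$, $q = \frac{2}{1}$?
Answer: $33283 - \frac{\sqrt{15}}{2} \approx 33281.0$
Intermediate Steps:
$q = 2$ ($q = 2 \cdot 1 = 2$)
$a = 42$
$g = 3 \sqrt{15}$ ($g = \sqrt{93 + 42} = \sqrt{135} = 3 \sqrt{15} \approx 11.619$)
$B{\left(C \right)} = -2 + \frac{3 \sqrt{15}}{C}$
$\left(B{\left(- 2 \left(q + 1\right) \right)} + 27340\right) + 5945 = \left(\left(-2 + \frac{3 \sqrt{15}}{\left(-2\right) \left(2 + 1\right)}\right) + 27340\right) + 5945 = \left(\left(-2 + \frac{3 \sqrt{15}}{\left(-2\right) 3}\right) + 27340\right) + 5945 = \left(\left(-2 + \frac{3 \sqrt{15}}{-6}\right) + 27340\right) + 5945 = \left(\left(-2 + 3 \sqrt{15} \left(- \frac{1}{6}\right)\right) + 27340\right) + 5945 = \left(\left(-2 - \frac{\sqrt{15}}{2}\right) + 27340\right) + 5945 = \left(27338 - \frac{\sqrt{15}}{2}\right) + 5945 = 33283 - \frac{\sqrt{15}}{2}$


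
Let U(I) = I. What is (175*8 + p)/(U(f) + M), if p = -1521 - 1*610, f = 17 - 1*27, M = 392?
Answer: -731/382 ≈ -1.9136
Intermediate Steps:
f = -10 (f = 17 - 27 = -10)
p = -2131 (p = -1521 - 610 = -2131)
(175*8 + p)/(U(f) + M) = (175*8 - 2131)/(-10 + 392) = (1400 - 2131)/382 = -731*1/382 = -731/382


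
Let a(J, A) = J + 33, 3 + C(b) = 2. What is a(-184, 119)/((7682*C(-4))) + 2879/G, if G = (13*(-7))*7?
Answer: -22020291/4893434 ≈ -4.5000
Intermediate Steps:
C(b) = -1 (C(b) = -3 + 2 = -1)
a(J, A) = 33 + J
G = -637 (G = -91*7 = -637)
a(-184, 119)/((7682*C(-4))) + 2879/G = (33 - 184)/((7682*(-1))) + 2879/(-637) = -151/(-7682) + 2879*(-1/637) = -151*(-1/7682) - 2879/637 = 151/7682 - 2879/637 = -22020291/4893434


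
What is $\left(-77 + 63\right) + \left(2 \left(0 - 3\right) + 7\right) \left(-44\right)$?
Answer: $-58$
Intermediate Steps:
$\left(-77 + 63\right) + \left(2 \left(0 - 3\right) + 7\right) \left(-44\right) = -14 + \left(2 \left(-3\right) + 7\right) \left(-44\right) = -14 + \left(-6 + 7\right) \left(-44\right) = -14 + 1 \left(-44\right) = -14 - 44 = -58$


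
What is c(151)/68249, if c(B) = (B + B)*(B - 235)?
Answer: -25368/68249 ≈ -0.37170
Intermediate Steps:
c(B) = 2*B*(-235 + B) (c(B) = (2*B)*(-235 + B) = 2*B*(-235 + B))
c(151)/68249 = (2*151*(-235 + 151))/68249 = (2*151*(-84))*(1/68249) = -25368*1/68249 = -25368/68249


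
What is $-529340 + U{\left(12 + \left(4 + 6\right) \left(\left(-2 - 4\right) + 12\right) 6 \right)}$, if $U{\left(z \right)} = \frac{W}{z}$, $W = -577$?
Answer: $- \frac{196915057}{372} \approx -5.2934 \cdot 10^{5}$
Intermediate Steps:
$U{\left(z \right)} = - \frac{577}{z}$
$-529340 + U{\left(12 + \left(4 + 6\right) \left(\left(-2 - 4\right) + 12\right) 6 \right)} = -529340 - \frac{577}{12 + \left(4 + 6\right) \left(\left(-2 - 4\right) + 12\right) 6} = -529340 - \frac{577}{12 + 10 \left(\left(-2 - 4\right) + 12\right) 6} = -529340 - \frac{577}{12 + 10 \left(-6 + 12\right) 6} = -529340 - \frac{577}{12 + 10 \cdot 6 \cdot 6} = -529340 - \frac{577}{12 + 60 \cdot 6} = -529340 - \frac{577}{12 + 360} = -529340 - \frac{577}{372} = - \frac{196915057}{372}$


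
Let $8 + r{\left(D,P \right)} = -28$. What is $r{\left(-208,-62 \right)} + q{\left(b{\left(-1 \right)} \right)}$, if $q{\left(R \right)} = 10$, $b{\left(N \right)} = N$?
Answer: $-26$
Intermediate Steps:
$r{\left(D,P \right)} = -36$ ($r{\left(D,P \right)} = -8 - 28 = -36$)
$r{\left(-208,-62 \right)} + q{\left(b{\left(-1 \right)} \right)} = -36 + 10 = -26$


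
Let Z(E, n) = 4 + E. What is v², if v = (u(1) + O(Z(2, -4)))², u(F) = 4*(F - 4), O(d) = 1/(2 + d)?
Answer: 81450625/4096 ≈ 19885.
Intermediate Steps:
u(F) = -16 + 4*F (u(F) = 4*(-4 + F) = -16 + 4*F)
v = 9025/64 (v = ((-16 + 4*1) + 1/(2 + (4 + 2)))² = ((-16 + 4) + 1/(2 + 6))² = (-12 + 1/8)² = (-12 + ⅛)² = (-95/8)² = 9025/64 ≈ 141.02)
v² = (9025/64)² = 81450625/4096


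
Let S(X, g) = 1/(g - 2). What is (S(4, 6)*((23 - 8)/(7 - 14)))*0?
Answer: 0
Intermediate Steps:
S(X, g) = 1/(-2 + g)
(S(4, 6)*((23 - 8)/(7 - 14)))*0 = (((23 - 8)/(7 - 14))/(-2 + 6))*0 = ((15/(-7))/4)*0 = ((15*(-⅐))/4)*0 = ((¼)*(-15/7))*0 = -15/28*0 = 0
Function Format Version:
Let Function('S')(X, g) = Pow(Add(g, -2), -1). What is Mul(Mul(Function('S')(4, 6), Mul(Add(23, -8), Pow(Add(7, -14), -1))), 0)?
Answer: 0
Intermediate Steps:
Function('S')(X, g) = Pow(Add(-2, g), -1)
Mul(Mul(Function('S')(4, 6), Mul(Add(23, -8), Pow(Add(7, -14), -1))), 0) = Mul(Mul(Pow(Add(-2, 6), -1), Mul(Add(23, -8), Pow(Add(7, -14), -1))), 0) = Mul(Mul(Pow(4, -1), Mul(15, Pow(-7, -1))), 0) = Mul(Mul(Rational(1, 4), Mul(15, Rational(-1, 7))), 0) = Mul(Mul(Rational(1, 4), Rational(-15, 7)), 0) = Mul(Rational(-15, 28), 0) = 0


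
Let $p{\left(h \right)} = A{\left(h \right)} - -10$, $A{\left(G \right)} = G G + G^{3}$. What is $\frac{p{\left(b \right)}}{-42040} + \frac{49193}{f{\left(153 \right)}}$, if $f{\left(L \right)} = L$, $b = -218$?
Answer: $\frac{1822958257}{3216060} \approx 566.83$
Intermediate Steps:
$A{\left(G \right)} = G^{2} + G^{3}$
$p{\left(h \right)} = 10 + h^{2} \left(1 + h\right)$ ($p{\left(h \right)} = h^{2} \left(1 + h\right) - -10 = h^{2} \left(1 + h\right) + 10 = 10 + h^{2} \left(1 + h\right)$)
$\frac{p{\left(b \right)}}{-42040} + \frac{49193}{f{\left(153 \right)}} = \frac{10 + \left(-218\right)^{2} \left(1 - 218\right)}{-42040} + \frac{49193}{153} = \left(10 + 47524 \left(-217\right)\right) \left(- \frac{1}{42040}\right) + 49193 \cdot \frac{1}{153} = \left(10 - 10312708\right) \left(- \frac{1}{42040}\right) + \frac{49193}{153} = \left(-10312698\right) \left(- \frac{1}{42040}\right) + \frac{49193}{153} = \frac{5156349}{21020} + \frac{49193}{153} = \frac{1822958257}{3216060}$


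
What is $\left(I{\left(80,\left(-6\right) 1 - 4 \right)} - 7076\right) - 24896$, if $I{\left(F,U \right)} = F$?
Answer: $-31892$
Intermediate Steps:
$\left(I{\left(80,\left(-6\right) 1 - 4 \right)} - 7076\right) - 24896 = \left(80 - 7076\right) - 24896 = -6996 - 24896 = -31892$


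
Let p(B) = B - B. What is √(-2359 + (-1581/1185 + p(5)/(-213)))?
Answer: 2*I*√92067785/395 ≈ 48.583*I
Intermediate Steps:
p(B) = 0
√(-2359 + (-1581/1185 + p(5)/(-213))) = √(-2359 + (-1581/1185 + 0/(-213))) = √(-2359 + (-1581*1/1185 + 0*(-1/213))) = √(-2359 + (-527/395 + 0)) = √(-2359 - 527/395) = √(-932332/395) = 2*I*√92067785/395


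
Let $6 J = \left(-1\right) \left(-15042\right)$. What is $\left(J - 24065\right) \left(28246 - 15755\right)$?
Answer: $-269280978$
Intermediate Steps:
$J = 2507$ ($J = \frac{\left(-1\right) \left(-15042\right)}{6} = \frac{1}{6} \cdot 15042 = 2507$)
$\left(J - 24065\right) \left(28246 - 15755\right) = \left(2507 - 24065\right) \left(28246 - 15755\right) = \left(-21558\right) 12491 = -269280978$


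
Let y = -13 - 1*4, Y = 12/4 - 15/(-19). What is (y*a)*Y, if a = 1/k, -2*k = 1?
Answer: 2448/19 ≈ 128.84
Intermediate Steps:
k = -½ (k = -½*1 = -½ ≈ -0.50000)
a = -2 (a = 1/(-½) = -2)
Y = 72/19 (Y = 12*(¼) - 15*(-1/19) = 3 + 15/19 = 72/19 ≈ 3.7895)
y = -17 (y = -13 - 4 = -17)
(y*a)*Y = -17*(-2)*(72/19) = 34*(72/19) = 2448/19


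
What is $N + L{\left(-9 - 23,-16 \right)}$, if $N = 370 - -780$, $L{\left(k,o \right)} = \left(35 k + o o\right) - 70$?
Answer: $216$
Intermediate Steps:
$L{\left(k,o \right)} = -70 + o^{2} + 35 k$ ($L{\left(k,o \right)} = \left(35 k + o^{2}\right) - 70 = \left(o^{2} + 35 k\right) - 70 = -70 + o^{2} + 35 k$)
$N = 1150$ ($N = 370 + 780 = 1150$)
$N + L{\left(-9 - 23,-16 \right)} = 1150 + \left(-70 + \left(-16\right)^{2} + 35 \left(-9 - 23\right)\right) = 1150 + \left(-70 + 256 + 35 \left(-32\right)\right) = 1150 - 934 = 216$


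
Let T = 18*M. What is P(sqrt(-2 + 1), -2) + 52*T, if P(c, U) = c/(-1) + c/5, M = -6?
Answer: -5616 - 4*I/5 ≈ -5616.0 - 0.8*I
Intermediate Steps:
T = -108 (T = 18*(-6) = -108)
P(c, U) = -4*c/5 (P(c, U) = c*(-1) + c*(1/5) = -c + c/5 = -4*c/5)
P(sqrt(-2 + 1), -2) + 52*T = -4*sqrt(-2 + 1)/5 + 52*(-108) = -4*I/5 - 5616 = -5616 - 4*I/5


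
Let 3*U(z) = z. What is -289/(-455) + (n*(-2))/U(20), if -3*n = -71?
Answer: -5883/910 ≈ -6.4648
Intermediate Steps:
n = 71/3 (n = -⅓*(-71) = 71/3 ≈ 23.667)
U(z) = z/3
-289/(-455) + (n*(-2))/U(20) = -289/(-455) + ((71/3)*(-2))/(((⅓)*20)) = -289*(-1/455) - 142/(3*20/3) = 289/455 - 142/3*3/20 = 289/455 - 71/10 = -5883/910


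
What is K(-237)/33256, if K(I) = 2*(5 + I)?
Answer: -58/4157 ≈ -0.013952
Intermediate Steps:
K(I) = 10 + 2*I
K(-237)/33256 = (10 + 2*(-237))/33256 = (10 - 474)*(1/33256) = -464*1/33256 = -58/4157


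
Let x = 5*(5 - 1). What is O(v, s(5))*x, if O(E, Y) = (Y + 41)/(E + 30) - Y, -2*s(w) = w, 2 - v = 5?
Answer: 2120/27 ≈ 78.519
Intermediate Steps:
v = -3 (v = 2 - 1*5 = 2 - 5 = -3)
s(w) = -w/2
O(E, Y) = -Y + (41 + Y)/(30 + E) (O(E, Y) = (41 + Y)/(30 + E) - Y = -Y + (41 + Y)/(30 + E))
x = 20 (x = 5*4 = 20)
O(v, s(5))*x = ((41 - (-29)*5/2 - 1*(-3)*(-½*5))/(30 - 3))*20 = ((41 - 29*(-5/2) - 1*(-3)*(-5/2))/27)*20 = ((41 + 145/2 - 15/2)/27)*20 = ((1/27)*106)*20 = (106/27)*20 = 2120/27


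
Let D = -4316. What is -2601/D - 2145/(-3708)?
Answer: 787597/666822 ≈ 1.1811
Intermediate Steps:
-2601/D - 2145/(-3708) = -2601/(-4316) - 2145/(-3708) = -2601*(-1/4316) - 2145*(-1/3708) = 2601/4316 + 715/1236 = 787597/666822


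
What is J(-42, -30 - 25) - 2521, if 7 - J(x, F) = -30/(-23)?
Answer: -57852/23 ≈ -2515.3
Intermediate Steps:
J(x, F) = 131/23 (J(x, F) = 7 - (-30)/(-23) = 7 - (-30)*(-1)/23 = 7 - 1*30/23 = 7 - 30/23 = 131/23)
J(-42, -30 - 25) - 2521 = 131/23 - 2521 = -57852/23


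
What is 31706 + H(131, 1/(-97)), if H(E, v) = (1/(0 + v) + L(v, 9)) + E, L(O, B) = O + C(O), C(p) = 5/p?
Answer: 3031734/97 ≈ 31255.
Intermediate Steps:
L(O, B) = O + 5/O
H(E, v) = E + v + 6/v (H(E, v) = (1/(0 + v) + (v + 5/v)) + E = (1/v + (v + 5/v)) + E = (v + 6/v) + E = E + v + 6/v)
31706 + H(131, 1/(-97)) = 31706 + (131 + 1/(-97) + 6/(1/(-97))) = 31706 + (131 - 1/97 + 6/(-1/97)) = 31706 + (131 - 1/97 + 6*(-97)) = 31706 + (131 - 1/97 - 582) = 31706 - 43748/97 = 3031734/97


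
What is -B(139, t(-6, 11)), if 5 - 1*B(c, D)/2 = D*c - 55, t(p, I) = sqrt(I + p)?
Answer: -120 + 278*sqrt(5) ≈ 501.63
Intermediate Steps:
B(c, D) = 120 - 2*D*c (B(c, D) = 10 - 2*(D*c - 55) = 10 - 2*(-55 + D*c) = 10 + (110 - 2*D*c) = 120 - 2*D*c)
-B(139, t(-6, 11)) = -(120 - 2*sqrt(11 - 6)*139) = -(120 - 2*sqrt(5)*139) = -(120 - 278*sqrt(5)) = -120 + 278*sqrt(5)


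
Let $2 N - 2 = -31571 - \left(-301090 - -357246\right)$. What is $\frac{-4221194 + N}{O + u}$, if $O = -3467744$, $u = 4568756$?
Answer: $- \frac{2843371}{734008} \approx -3.8738$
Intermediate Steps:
$N = - \frac{87725}{2}$ ($N = 1 + \frac{-31571 - \left(-301090 - -357246\right)}{2} = 1 + \frac{-31571 - \left(-301090 + 357246\right)}{2} = 1 + \frac{-31571 - 56156}{2} = 1 + \frac{1}{2} \left(-87727\right) = 1 - \frac{87727}{2} = - \frac{87725}{2} \approx -43863.0$)
$\frac{-4221194 + N}{O + u} = \frac{-4221194 - \frac{87725}{2}}{-3467744 + 4568756} = - \frac{8530113}{2 \cdot 1101012} = \left(- \frac{8530113}{2}\right) \frac{1}{1101012} = - \frac{2843371}{734008}$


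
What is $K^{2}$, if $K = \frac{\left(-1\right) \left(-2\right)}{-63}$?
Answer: $\frac{4}{3969} \approx 0.0010078$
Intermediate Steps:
$K = - \frac{2}{63}$ ($K = 2 \left(- \frac{1}{63}\right) = - \frac{2}{63} \approx -0.031746$)
$K^{2} = \left(- \frac{2}{63}\right)^{2} = \frac{4}{3969}$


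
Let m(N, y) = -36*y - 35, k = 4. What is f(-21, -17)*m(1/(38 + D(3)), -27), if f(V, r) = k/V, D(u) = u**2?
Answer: -3748/21 ≈ -178.48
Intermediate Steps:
f(V, r) = 4/V
m(N, y) = -35 - 36*y
f(-21, -17)*m(1/(38 + D(3)), -27) = (4/(-21))*(-35 - 36*(-27)) = (4*(-1/21))*(-35 + 972) = -4/21*937 = -3748/21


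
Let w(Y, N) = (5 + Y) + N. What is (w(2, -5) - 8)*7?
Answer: -42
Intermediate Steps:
w(Y, N) = 5 + N + Y
(w(2, -5) - 8)*7 = ((5 - 5 + 2) - 8)*7 = (2 - 8)*7 = -6*7 = -42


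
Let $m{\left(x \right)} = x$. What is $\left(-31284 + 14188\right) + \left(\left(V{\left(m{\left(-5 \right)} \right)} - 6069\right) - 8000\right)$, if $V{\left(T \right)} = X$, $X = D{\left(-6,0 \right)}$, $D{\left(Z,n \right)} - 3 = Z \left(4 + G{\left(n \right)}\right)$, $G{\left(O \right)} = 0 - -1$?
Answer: $-31192$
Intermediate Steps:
$G{\left(O \right)} = 1$ ($G{\left(O \right)} = 0 + 1 = 1$)
$D{\left(Z,n \right)} = 3 + 5 Z$ ($D{\left(Z,n \right)} = 3 + Z \left(4 + 1\right) = 3 + Z 5 = 3 + 5 Z$)
$X = -27$ ($X = 3 + 5 \left(-6\right) = 3 - 30 = -27$)
$V{\left(T \right)} = -27$
$\left(-31284 + 14188\right) + \left(\left(V{\left(m{\left(-5 \right)} \right)} - 6069\right) - 8000\right) = \left(-31284 + 14188\right) - 14096 = -17096 - 14096 = -31192$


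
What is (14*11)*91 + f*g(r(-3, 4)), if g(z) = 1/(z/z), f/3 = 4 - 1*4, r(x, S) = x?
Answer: 14014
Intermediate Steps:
f = 0 (f = 3*(4 - 1*4) = 3*(4 - 4) = 3*0 = 0)
g(z) = 1 (g(z) = 1/1 = 1)
(14*11)*91 + f*g(r(-3, 4)) = (14*11)*91 + 0*1 = 154*91 + 0 = 14014 + 0 = 14014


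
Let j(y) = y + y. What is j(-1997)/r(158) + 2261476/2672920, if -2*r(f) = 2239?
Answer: 6603682431/1496166970 ≈ 4.4137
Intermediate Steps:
r(f) = -2239/2 (r(f) = -½*2239 = -2239/2)
j(y) = 2*y
j(-1997)/r(158) + 2261476/2672920 = (2*(-1997))/(-2239/2) + 2261476/2672920 = -3994*(-2/2239) + 2261476*(1/2672920) = 7988/2239 + 565369/668230 = 6603682431/1496166970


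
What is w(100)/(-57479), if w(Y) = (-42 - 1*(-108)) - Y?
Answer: 34/57479 ≈ 0.00059152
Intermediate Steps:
w(Y) = 66 - Y (w(Y) = (-42 + 108) - Y = 66 - Y)
w(100)/(-57479) = (66 - 1*100)/(-57479) = (66 - 100)*(-1/57479) = -34*(-1/57479) = 34/57479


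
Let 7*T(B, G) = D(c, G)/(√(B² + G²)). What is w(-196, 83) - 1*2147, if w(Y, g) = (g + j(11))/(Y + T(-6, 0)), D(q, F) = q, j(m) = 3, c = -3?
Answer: -5894719/2745 ≈ -2147.4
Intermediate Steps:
T(B, G) = -3/(7*√(B² + G²)) (T(B, G) = (-3/√(B² + G²))/7 = -3/(7*√(B² + G²)))
w(Y, g) = (3 + g)/(-1/14 + Y) (w(Y, g) = (g + 3)/(Y - 3/(7*√((-6)² + 0²))) = (3 + g)/(Y - 3/(7*√(36 + 0))) = (3 + g)/(Y - 3/(7*√36)) = (3 + g)/(Y - 3/7*⅙) = (3 + g)/(Y - 1/14) = (3 + g)/(-1/14 + Y))
w(-196, 83) - 1*2147 = 14*(3 + 83)/(-1 + 14*(-196)) - 1*2147 = 14*86/(-1 - 2744) - 2147 = 14*86/(-2745) - 2147 = 14*(-1/2745)*86 - 2147 = -1204/2745 - 2147 = -5894719/2745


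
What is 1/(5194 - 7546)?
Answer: -1/2352 ≈ -0.00042517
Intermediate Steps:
1/(5194 - 7546) = 1/(-2352) = -1/2352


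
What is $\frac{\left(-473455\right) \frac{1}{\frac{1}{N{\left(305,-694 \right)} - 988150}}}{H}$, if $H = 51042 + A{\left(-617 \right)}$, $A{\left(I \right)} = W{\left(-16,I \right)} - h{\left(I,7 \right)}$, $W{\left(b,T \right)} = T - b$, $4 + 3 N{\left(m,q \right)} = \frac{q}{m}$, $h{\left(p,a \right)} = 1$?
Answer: $\frac{7134644616527}{769210} \approx 9.2753 \cdot 10^{6}$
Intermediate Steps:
$N{\left(m,q \right)} = - \frac{4}{3} + \frac{q}{3 m}$ ($N{\left(m,q \right)} = - \frac{4}{3} + \frac{q \frac{1}{m}}{3} = - \frac{4}{3} + \frac{q}{3 m}$)
$A{\left(I \right)} = 15 + I$ ($A{\left(I \right)} = \left(I - -16\right) - 1 = \left(I + 16\right) - 1 = \left(16 + I\right) - 1 = 15 + I$)
$H = 50440$ ($H = 51042 + \left(15 - 617\right) = 51042 - 602 = 50440$)
$\frac{\left(-473455\right) \frac{1}{\frac{1}{N{\left(305,-694 \right)} - 988150}}}{H} = \frac{\left(-473455\right) \frac{1}{\frac{1}{\frac{-694 - 1220}{3 \cdot 305} - 988150}}}{50440} = - \frac{473455}{\frac{1}{\frac{1}{3} \cdot \frac{1}{305} \left(-694 - 1220\right) - 988150}} \cdot \frac{1}{50440} = - \frac{473455}{\frac{1}{\frac{1}{3} \cdot \frac{1}{305} \left(-1914\right) - 988150}} \cdot \frac{1}{50440} = - \frac{473455}{\frac{1}{- \frac{638}{305} - 988150}} \cdot \frac{1}{50440} = - \frac{473455}{\frac{1}{- \frac{301386388}{305}}} \cdot \frac{1}{50440} = - \frac{473455}{- \frac{305}{301386388}} \cdot \frac{1}{50440} = \left(-473455\right) \left(- \frac{301386388}{305}\right) \frac{1}{50440} = \frac{28538578466108}{61} \cdot \frac{1}{50440} = \frac{7134644616527}{769210}$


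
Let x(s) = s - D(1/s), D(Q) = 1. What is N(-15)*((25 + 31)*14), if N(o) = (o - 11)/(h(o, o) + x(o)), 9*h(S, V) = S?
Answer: 61152/53 ≈ 1153.8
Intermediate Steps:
h(S, V) = S/9
x(s) = -1 + s (x(s) = s - 1*1 = s - 1 = -1 + s)
N(o) = (-11 + o)/(-1 + 10*o/9) (N(o) = (o - 11)/(o/9 + (-1 + o)) = (-11 + o)/(-1 + 10*o/9))
N(-15)*((25 + 31)*14) = (9*(-11 - 15)/(-9 + 10*(-15)))*((25 + 31)*14) = (9*(-26)/(-9 - 150))*(56*14) = (9*(-26)/(-159))*784 = (9*(-1/159)*(-26))*784 = (78/53)*784 = 61152/53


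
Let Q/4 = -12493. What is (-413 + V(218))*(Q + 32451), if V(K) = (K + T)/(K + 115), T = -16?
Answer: 2406106367/333 ≈ 7.2255e+6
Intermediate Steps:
Q = -49972 (Q = 4*(-12493) = -49972)
V(K) = (-16 + K)/(115 + K) (V(K) = (K - 16)/(K + 115) = (-16 + K)/(115 + K))
(-413 + V(218))*(Q + 32451) = (-413 + (-16 + 218)/(115 + 218))*(-49972 + 32451) = (-413 + 202/333)*(-17521) = -137327/333*(-17521) = 2406106367/333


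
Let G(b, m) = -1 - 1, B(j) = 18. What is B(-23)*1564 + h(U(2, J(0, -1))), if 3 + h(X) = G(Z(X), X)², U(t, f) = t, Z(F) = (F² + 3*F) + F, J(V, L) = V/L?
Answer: 28153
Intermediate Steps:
Z(F) = F² + 4*F
G(b, m) = -2
h(X) = 1 (h(X) = -3 + (-2)² = -3 + 4 = 1)
B(-23)*1564 + h(U(2, J(0, -1))) = 18*1564 + 1 = 28152 + 1 = 28153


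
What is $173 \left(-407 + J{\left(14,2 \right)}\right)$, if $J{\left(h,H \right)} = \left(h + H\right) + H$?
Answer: $-67297$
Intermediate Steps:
$J{\left(h,H \right)} = h + 2 H$ ($J{\left(h,H \right)} = \left(H + h\right) + H = h + 2 H$)
$173 \left(-407 + J{\left(14,2 \right)}\right) = 173 \left(-407 + \left(14 + 2 \cdot 2\right)\right) = 173 \left(-407 + \left(14 + 4\right)\right) = 173 \left(-407 + 18\right) = 173 \left(-389\right) = -67297$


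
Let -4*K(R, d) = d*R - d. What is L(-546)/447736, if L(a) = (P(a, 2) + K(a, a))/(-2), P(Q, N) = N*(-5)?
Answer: 149351/1790944 ≈ 0.083392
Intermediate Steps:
P(Q, N) = -5*N
K(R, d) = d/4 - R*d/4 (K(R, d) = -(d*R - d)/4 = -(R*d - d)/4 = -(-d + R*d)/4 = d/4 - R*d/4)
L(a) = 5 - a*(1 - a)/8 (L(a) = (-5*2 + a*(1 - a)/4)/(-2) = (-10 + a*(1 - a)/4)*(-½) = 5 - a*(1 - a)/8)
L(-546)/447736 = (5 + (⅛)*(-546)*(-1 - 546))/447736 = (5 + (⅛)*(-546)*(-547))*(1/447736) = (5 + 149331/4)*(1/447736) = (149351/4)*(1/447736) = 149351/1790944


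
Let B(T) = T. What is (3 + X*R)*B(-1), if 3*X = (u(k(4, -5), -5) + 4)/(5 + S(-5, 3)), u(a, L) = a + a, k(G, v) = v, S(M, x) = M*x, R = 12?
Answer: -27/5 ≈ -5.4000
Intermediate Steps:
u(a, L) = 2*a
X = ⅕ (X = ((2*(-5) + 4)/(5 - 5*3))/3 = ((-10 + 4)/(5 - 15))/3 = (-6/(-10))/3 = (-6*(-⅒))/3 = (⅓)*(⅗) = ⅕ ≈ 0.20000)
(3 + X*R)*B(-1) = (3 + (⅕)*12)*(-1) = (3 + 12/5)*(-1) = (27/5)*(-1) = -27/5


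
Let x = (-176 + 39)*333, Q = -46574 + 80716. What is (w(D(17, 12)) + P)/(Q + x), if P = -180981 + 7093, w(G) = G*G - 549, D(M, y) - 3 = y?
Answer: 174212/11479 ≈ 15.177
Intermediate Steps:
D(M, y) = 3 + y
w(G) = -549 + G**2 (w(G) = G**2 - 549 = -549 + G**2)
Q = 34142
x = -45621 (x = -137*333 = -45621)
P = -173888
(w(D(17, 12)) + P)/(Q + x) = ((-549 + (3 + 12)**2) - 173888)/(34142 - 45621) = ((-549 + 15**2) - 173888)/(-11479) = ((-549 + 225) - 173888)*(-1/11479) = (-324 - 173888)*(-1/11479) = -174212*(-1/11479) = 174212/11479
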